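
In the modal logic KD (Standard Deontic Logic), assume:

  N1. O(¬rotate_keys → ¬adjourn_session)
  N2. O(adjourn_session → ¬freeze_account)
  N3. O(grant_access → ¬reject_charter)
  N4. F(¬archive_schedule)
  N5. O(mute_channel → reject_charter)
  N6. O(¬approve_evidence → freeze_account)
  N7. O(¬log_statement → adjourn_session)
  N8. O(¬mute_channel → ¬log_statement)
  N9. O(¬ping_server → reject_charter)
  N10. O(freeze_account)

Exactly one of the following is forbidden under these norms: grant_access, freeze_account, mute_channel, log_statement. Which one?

grant_access

Premise 10 gives O(freeze_account).
Premise 2 is O(adjourn_session → ¬freeze_account); contrapositively O(freeze_account → ¬adjourn_session). Since O(freeze_account) holds, K gives O(¬adjourn_session).
Premise 7 is O(¬log_statement → adjourn_session); contrapositively O(¬adjourn_session → log_statement). Since O(¬adjourn_session) holds, K gives O(log_statement).
Premise 8 is O(¬mute_channel → ¬log_statement); contrapositively O(log_statement → mute_channel). Since O(log_statement) holds, K gives O(mute_channel).
With premise 5, O(mute_channel → reject_charter), the K-axiom yields O(reject_charter).
Premise 3 is O(grant_access → ¬reject_charter); contrapositively O(reject_charter → ¬grant_access). Since O(reject_charter) holds, K gives O(¬grant_access).
So O(¬grant_access) holds, i.e. grant_access is forbidden. None of the other listed options is forbidden under the premises.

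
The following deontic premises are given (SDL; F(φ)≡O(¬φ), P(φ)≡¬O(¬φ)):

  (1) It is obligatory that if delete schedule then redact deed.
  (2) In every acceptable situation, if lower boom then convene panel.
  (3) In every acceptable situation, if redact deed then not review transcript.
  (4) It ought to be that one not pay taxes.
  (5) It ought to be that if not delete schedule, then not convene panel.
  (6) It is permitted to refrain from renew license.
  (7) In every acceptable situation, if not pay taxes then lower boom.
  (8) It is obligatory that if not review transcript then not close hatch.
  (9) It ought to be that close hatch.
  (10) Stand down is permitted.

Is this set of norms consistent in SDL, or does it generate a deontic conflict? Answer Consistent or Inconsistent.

Premise 9 gives O(close_hatch).
Premise 8 is O(¬review_transcript → ¬close_hatch); contrapositively O(close_hatch → review_transcript). Since O(close_hatch) holds, K gives O(review_transcript).
The contrapositive of premise 3 (O(redact_deed → ¬review_transcript)) is O(review_transcript → ¬redact_deed), and O(review_transcript) is already established, so O(¬redact_deed).
The contrapositive of premise 1 (O(delete_schedule → redact_deed)) is O(¬redact_deed → ¬delete_schedule), and O(¬redact_deed) is already established, so O(¬delete_schedule).
With premise 5, O(¬delete_schedule → ¬convene_panel), the K-axiom yields O(¬convene_panel).
Premise 2, O(lower_boom → convene_panel), contraposes to O(¬convene_panel → ¬lower_boom); with O(¬convene_panel) we get O(¬lower_boom).
The contrapositive of premise 7 (O(¬pay_taxes → lower_boom)) is O(¬lower_boom → pay_taxes), and O(¬lower_boom) is already established, so O(pay_taxes).
However, premise 4 gives O(¬pay_taxes).
We now have both O(pay_taxes) and O(¬pay_taxes) — pay_taxes is simultaneously obligatory and forbidden, violating the D-axiom.

Inconsistent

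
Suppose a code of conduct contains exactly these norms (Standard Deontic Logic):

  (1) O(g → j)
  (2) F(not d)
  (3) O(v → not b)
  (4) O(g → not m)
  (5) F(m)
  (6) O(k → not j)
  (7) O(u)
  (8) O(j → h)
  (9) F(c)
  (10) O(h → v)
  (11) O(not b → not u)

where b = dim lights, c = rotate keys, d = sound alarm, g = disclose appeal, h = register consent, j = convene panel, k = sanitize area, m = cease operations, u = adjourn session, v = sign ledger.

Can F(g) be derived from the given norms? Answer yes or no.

Yes

From premise 7 we have O(u).
Premise 11, O(not b → not u), contraposes to O(u → b); with O(u) we get O(b).
The contrapositive of premise 3 (O(v → not b)) is O(b → not v), and O(b) is already established, so O(not v).
Premise 10 is O(h → v); contrapositively O(not v → not h). Since O(not v) holds, K gives O(not h).
Premise 8, O(j → h), contraposes to O(not h → not j); with O(not h) we get O(not j).
Premise 1 is O(g → j); contrapositively O(not j → not g). Since O(not j) holds, K gives O(not g).
Premises 2, 4, 5, 6, 9 do not contribute to this derivation.
So O(not g) holds, i.e. F(g). The claim follows.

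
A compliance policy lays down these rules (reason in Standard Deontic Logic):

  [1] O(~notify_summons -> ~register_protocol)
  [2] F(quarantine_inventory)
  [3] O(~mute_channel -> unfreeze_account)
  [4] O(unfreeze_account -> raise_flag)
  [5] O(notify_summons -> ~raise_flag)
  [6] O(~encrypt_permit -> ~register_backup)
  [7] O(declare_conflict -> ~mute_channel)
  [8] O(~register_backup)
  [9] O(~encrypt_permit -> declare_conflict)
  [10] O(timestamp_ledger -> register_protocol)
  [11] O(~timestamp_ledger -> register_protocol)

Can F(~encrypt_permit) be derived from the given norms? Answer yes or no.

Yes

Premises 10 and 11 are O(timestamp_ledger -> register_protocol) and O(~timestamp_ledger -> register_protocol); every ideal world satisfies timestamp_ledger or ~timestamp_ledger, so in either case register_protocol holds — hence O(register_protocol).
Premise 1, O(~notify_summons -> ~register_protocol), contraposes to O(register_protocol -> notify_summons); with O(register_protocol) we get O(notify_summons).
With premise 5, O(notify_summons -> ~raise_flag), the K-axiom yields O(~raise_flag).
The contrapositive of premise 4 (O(unfreeze_account -> raise_flag)) is O(~raise_flag -> ~unfreeze_account), and O(~raise_flag) is already established, so O(~unfreeze_account).
Premise 3, O(~mute_channel -> unfreeze_account), contraposes to O(~unfreeze_account -> mute_channel); with O(~unfreeze_account) we get O(mute_channel).
Premise 7, O(declare_conflict -> ~mute_channel), contraposes to O(mute_channel -> ~declare_conflict); with O(mute_channel) we get O(~declare_conflict).
The contrapositive of premise 9 (O(~encrypt_permit -> declare_conflict)) is O(~declare_conflict -> encrypt_permit), and O(~declare_conflict) is already established, so O(encrypt_permit).
Premises 2, 6, 8 do not contribute to this derivation.
So O(encrypt_permit) holds, i.e. F(~encrypt_permit). The claim follows.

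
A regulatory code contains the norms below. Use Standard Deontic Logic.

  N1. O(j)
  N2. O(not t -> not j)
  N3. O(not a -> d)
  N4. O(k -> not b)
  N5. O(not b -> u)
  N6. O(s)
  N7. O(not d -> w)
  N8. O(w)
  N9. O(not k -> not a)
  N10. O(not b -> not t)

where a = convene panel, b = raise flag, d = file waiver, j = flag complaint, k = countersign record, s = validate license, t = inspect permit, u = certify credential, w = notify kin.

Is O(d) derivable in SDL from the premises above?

From premise 1 we have O(j).
Premise 2, O(not t -> not j), contraposes to O(j -> t); with O(j) we get O(t).
The contrapositive of premise 10 (O(not b -> not t)) is O(t -> b), and O(t) is already established, so O(b).
Premise 4 is O(k -> not b); contrapositively O(b -> not k). Since O(b) holds, K gives O(not k).
Premise 9 is O(not k -> not a); since O(not k), deontic closure gives O(not a).
From O(not a) and premise 3, O(not a -> d), we obtain O(d).
Premises 5, 6, 7, 8 do not contribute to this derivation.
So O(d) follows.

Yes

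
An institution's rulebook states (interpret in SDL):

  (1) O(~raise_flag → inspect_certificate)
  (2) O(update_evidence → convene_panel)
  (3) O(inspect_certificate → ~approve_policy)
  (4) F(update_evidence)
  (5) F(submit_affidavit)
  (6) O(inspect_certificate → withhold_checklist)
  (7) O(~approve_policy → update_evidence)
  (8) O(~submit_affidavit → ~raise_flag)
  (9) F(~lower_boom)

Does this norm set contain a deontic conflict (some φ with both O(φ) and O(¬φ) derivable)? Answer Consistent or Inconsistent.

Premise 4 is F(update_evidence), i.e. O(~update_evidence).
Premise 7 is O(~approve_policy → update_evidence); contrapositively O(~update_evidence → approve_policy). Since O(~update_evidence) holds, K gives O(approve_policy).
Premise 3, O(inspect_certificate → ~approve_policy), contraposes to O(approve_policy → ~inspect_certificate); with O(approve_policy) we get O(~inspect_certificate).
Premise 1 is O(~raise_flag → inspect_certificate); contrapositively O(~inspect_certificate → raise_flag). Since O(~inspect_certificate) holds, K gives O(raise_flag).
Premise 8, O(~submit_affidavit → ~raise_flag), contraposes to O(raise_flag → submit_affidavit); with O(raise_flag) we get O(submit_affidavit).
However, F(submit_affidavit) at premise 5 amounts to O(~submit_affidavit).
We now have both O(submit_affidavit) and O(~submit_affidavit) — submit_affidavit is simultaneously obligatory and forbidden, violating the D-axiom.

Inconsistent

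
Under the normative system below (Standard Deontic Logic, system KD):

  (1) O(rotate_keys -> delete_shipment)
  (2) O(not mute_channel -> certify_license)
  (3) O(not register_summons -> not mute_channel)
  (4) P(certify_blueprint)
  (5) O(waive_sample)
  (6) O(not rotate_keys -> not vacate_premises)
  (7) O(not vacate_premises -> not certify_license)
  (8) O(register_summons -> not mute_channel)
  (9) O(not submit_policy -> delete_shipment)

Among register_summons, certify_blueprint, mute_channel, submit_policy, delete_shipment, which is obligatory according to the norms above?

delete_shipment

Premises 8 and 3 are O(register_summons -> not mute_channel) and O(not register_summons -> not mute_channel); every ideal world satisfies register_summons or not register_summons, so in either case not mute_channel holds — hence O(not mute_channel).
Premise 2 is O(not mute_channel -> certify_license); since O(not mute_channel), deontic closure gives O(certify_license).
Premise 7 is O(not vacate_premises -> not certify_license); contrapositively O(certify_license -> vacate_premises). Since O(certify_license) holds, K gives O(vacate_premises).
Premise 6, O(not rotate_keys -> not vacate_premises), contraposes to O(vacate_premises -> rotate_keys); with O(vacate_premises) we get O(rotate_keys).
With premise 1, O(rotate_keys -> delete_shipment), the K-axiom yields O(delete_shipment).
So O(delete_shipment) holds — delete_shipment is obligatory. None of the other listed options is made obligatory by any chain of premises.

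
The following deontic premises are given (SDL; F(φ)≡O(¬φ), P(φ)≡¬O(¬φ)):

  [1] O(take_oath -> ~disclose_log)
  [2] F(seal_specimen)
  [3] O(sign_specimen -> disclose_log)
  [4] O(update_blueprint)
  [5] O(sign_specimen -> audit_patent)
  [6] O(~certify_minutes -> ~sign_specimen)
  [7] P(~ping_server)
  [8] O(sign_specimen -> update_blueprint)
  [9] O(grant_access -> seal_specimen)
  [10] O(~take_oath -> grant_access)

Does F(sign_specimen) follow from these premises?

Premise 2 is F(seal_specimen), i.e. O(~seal_specimen).
Premise 9, O(grant_access -> seal_specimen), contraposes to O(~seal_specimen -> ~grant_access); with O(~seal_specimen) we get O(~grant_access).
The contrapositive of premise 10 (O(~take_oath -> grant_access)) is O(~grant_access -> take_oath), and O(~grant_access) is already established, so O(take_oath).
Applying K to premise 1 (O(take_oath -> ~disclose_log)) and O(take_oath) yields O(~disclose_log).
The contrapositive of premise 3 (O(sign_specimen -> disclose_log)) is O(~disclose_log -> ~sign_specimen), and O(~disclose_log) is already established, so O(~sign_specimen).
Premises 4, 5, 6, 7, 8 do not contribute to this derivation.
So O(~sign_specimen) holds, i.e. F(sign_specimen). The claim follows.

Yes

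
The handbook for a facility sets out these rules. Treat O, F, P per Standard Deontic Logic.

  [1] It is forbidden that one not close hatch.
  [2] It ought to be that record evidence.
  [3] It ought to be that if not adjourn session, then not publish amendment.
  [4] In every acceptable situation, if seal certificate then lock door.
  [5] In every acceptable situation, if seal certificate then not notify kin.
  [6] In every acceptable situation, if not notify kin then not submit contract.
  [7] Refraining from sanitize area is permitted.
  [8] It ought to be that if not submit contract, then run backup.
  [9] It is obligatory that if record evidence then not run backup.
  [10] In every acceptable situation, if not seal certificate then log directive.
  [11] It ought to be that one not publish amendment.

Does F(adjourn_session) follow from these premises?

No

Premise 3 is O(¬adjourn_session → ¬publish_amendment); even if O(¬publish_amendment) held, inferring O(¬adjourn_session) would be affirming the consequent — invalid.
No other premise forces O(¬adjourn_session). An ideal world satisfying every premise can still have adjourn_session true, so F(adjourn_session) is not derivable.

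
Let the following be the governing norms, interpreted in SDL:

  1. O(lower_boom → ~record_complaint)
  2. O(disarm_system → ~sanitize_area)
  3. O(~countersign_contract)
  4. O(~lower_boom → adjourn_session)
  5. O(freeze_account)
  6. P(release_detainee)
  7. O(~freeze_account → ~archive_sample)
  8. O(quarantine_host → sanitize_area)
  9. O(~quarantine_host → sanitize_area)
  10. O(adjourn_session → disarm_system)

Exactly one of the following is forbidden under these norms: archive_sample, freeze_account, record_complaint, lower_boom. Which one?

record_complaint

Premises 9 and 8 are O(~quarantine_host → sanitize_area) and O(quarantine_host → sanitize_area); every ideal world satisfies ~quarantine_host or quarantine_host, so in either case sanitize_area holds — hence O(sanitize_area).
Premise 2, O(disarm_system → ~sanitize_area), contraposes to O(sanitize_area → ~disarm_system); with O(sanitize_area) we get O(~disarm_system).
The contrapositive of premise 10 (O(adjourn_session → disarm_system)) is O(~disarm_system → ~adjourn_session), and O(~disarm_system) is already established, so O(~adjourn_session).
Premise 4 is O(~lower_boom → adjourn_session); contrapositively O(~adjourn_session → lower_boom). Since O(~adjourn_session) holds, K gives O(lower_boom).
Applying K to premise 1 (O(lower_boom → ~record_complaint)) and O(lower_boom) yields O(~record_complaint).
So O(~record_complaint) holds, i.e. record_complaint is forbidden. None of the other listed options is forbidden under the premises.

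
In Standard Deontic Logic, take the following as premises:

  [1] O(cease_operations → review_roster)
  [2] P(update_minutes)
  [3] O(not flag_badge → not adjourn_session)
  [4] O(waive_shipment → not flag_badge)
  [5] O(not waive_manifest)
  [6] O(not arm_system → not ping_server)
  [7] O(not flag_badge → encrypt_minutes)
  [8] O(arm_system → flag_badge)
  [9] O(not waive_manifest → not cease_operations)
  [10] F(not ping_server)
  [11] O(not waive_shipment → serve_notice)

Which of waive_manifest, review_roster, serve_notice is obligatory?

serve_notice

Premise 10, F(not ping_server), is equivalent to O(ping_server).
Premise 6 is O(not arm_system → not ping_server); contrapositively O(ping_server → arm_system). Since O(ping_server) holds, K gives O(arm_system).
With premise 8, O(arm_system → flag_badge), the K-axiom yields O(flag_badge).
Premise 4 is O(waive_shipment → not flag_badge); contrapositively O(flag_badge → not waive_shipment). Since O(flag_badge) holds, K gives O(not waive_shipment).
Premise 11 is O(not waive_shipment → serve_notice); since O(not waive_shipment), deontic closure gives O(serve_notice).
So O(serve_notice) holds — serve_notice is obligatory. None of the other listed options is made obligatory by any chain of premises.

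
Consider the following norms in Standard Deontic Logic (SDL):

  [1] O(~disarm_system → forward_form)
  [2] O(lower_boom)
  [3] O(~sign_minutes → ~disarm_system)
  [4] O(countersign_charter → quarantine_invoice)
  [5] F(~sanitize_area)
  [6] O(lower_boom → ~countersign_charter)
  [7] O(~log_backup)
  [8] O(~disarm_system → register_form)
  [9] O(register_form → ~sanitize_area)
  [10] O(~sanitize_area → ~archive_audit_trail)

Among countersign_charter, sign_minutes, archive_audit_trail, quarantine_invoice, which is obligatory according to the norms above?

F(~sanitize_area) at premise 5 means O(sanitize_area).
The contrapositive of premise 9 (O(register_form → ~sanitize_area)) is O(sanitize_area → ~register_form), and O(sanitize_area) is already established, so O(~register_form).
The contrapositive of premise 8 (O(~disarm_system → register_form)) is O(~register_form → disarm_system), and O(~register_form) is already established, so O(disarm_system).
Premise 3 is O(~sign_minutes → ~disarm_system); contrapositively O(disarm_system → sign_minutes). Since O(disarm_system) holds, K gives O(sign_minutes).
So O(sign_minutes) holds — sign_minutes is obligatory. None of the other listed options is made obligatory by any chain of premises.

sign_minutes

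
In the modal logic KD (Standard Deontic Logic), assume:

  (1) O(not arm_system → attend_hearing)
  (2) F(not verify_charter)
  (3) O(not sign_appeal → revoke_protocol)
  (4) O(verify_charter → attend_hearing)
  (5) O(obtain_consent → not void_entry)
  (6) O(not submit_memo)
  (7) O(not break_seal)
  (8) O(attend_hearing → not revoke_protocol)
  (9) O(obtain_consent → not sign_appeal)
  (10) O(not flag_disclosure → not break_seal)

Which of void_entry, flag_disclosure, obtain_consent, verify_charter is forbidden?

Premise 2, F(not verify_charter), is equivalent to O(verify_charter).
With premise 4, O(verify_charter → attend_hearing), the K-axiom yields O(attend_hearing).
Premise 8 is O(attend_hearing → not revoke_protocol); since O(attend_hearing), deontic closure gives O(not revoke_protocol).
Premise 3 is O(not sign_appeal → revoke_protocol); contrapositively O(not revoke_protocol → sign_appeal). Since O(not revoke_protocol) holds, K gives O(sign_appeal).
Premise 9 is O(obtain_consent → not sign_appeal); contrapositively O(sign_appeal → not obtain_consent). Since O(sign_appeal) holds, K gives O(not obtain_consent).
So O(not obtain_consent) holds, i.e. obtain_consent is forbidden. None of the other listed options is forbidden under the premises.

obtain_consent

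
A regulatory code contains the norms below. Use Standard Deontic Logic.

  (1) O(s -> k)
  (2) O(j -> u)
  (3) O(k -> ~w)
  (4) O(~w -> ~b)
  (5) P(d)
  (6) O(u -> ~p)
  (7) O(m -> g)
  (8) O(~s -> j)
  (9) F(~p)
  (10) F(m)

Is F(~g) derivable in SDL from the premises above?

Premise 7 is O(m -> g), but O(m) is not derivable from the premises, so it does not yield O(g).
No other premise forces O(g). An ideal world satisfying every premise can still have ~g true, so F(~g) is not derivable.

No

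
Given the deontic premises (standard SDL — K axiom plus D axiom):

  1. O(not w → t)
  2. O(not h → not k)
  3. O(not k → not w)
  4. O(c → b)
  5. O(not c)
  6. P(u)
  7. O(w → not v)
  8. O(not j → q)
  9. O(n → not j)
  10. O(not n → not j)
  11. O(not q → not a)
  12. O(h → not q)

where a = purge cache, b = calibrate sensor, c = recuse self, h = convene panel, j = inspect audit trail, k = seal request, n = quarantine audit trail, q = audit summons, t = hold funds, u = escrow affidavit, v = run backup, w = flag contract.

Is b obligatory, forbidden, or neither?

Neither

Premise 4 is O(c → b), but O(c) is not derivable from the premises, so it does not yield O(b).
No premise or chain of K-axiom applications forces O(b), and none forces O(not b). So b is neither obligatory nor forbidden under these norms.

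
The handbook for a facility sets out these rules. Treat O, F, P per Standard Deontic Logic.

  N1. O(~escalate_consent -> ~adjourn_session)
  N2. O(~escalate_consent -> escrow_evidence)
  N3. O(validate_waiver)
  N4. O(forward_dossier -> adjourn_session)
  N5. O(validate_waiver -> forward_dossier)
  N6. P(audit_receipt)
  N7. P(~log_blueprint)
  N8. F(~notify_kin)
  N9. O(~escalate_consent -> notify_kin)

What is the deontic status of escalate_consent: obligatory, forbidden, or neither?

Premise 3 gives O(validate_waiver).
Applying K to premise 5 (O(validate_waiver -> forward_dossier)) and O(validate_waiver) yields O(forward_dossier).
With premise 4, O(forward_dossier -> adjourn_session), the K-axiom yields O(adjourn_session).
The contrapositive of premise 1 (O(~escalate_consent -> ~adjourn_session)) is O(adjourn_session -> escalate_consent), and O(adjourn_session) is already established, so O(escalate_consent).
Premises 2, 6, 7, 8, 9 do not contribute to this derivation.
Hence escalate_consent is obligatory.

Obligatory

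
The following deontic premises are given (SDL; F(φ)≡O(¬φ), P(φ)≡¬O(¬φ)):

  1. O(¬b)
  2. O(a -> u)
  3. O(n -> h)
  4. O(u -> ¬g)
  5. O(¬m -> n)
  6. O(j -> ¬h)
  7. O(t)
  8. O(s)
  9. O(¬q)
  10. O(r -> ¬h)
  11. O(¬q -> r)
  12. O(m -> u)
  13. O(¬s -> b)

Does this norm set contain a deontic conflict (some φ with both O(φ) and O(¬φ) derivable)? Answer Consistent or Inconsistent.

Premise 13 is O(¬s -> b), but O(¬s) is not derivable from the premises, so it does not yield O(b).
So O(b) is not derivable, and the apparent clash with O(¬b) does not arise.
A world satisfying every obligation exists (e.g. a=false, b=false, g=false, h=false, j=false, m=true, n=false, q=false, r=true, s=true, t=true, u=true); no atom is both obligatory and forbidden, so the set is consistent.

Consistent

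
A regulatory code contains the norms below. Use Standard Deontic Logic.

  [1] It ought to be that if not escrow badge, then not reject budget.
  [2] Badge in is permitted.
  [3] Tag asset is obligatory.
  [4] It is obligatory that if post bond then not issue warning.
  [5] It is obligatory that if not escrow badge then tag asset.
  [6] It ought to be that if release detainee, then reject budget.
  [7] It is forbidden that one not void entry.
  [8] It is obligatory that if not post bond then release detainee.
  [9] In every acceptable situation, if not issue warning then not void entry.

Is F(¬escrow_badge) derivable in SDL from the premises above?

Premise 7, F(¬void_entry), is equivalent to O(void_entry).
Premise 9 is O(¬issue_warning → ¬void_entry); contrapositively O(void_entry → issue_warning). Since O(void_entry) holds, K gives O(issue_warning).
The contrapositive of premise 4 (O(post_bond → ¬issue_warning)) is O(issue_warning → ¬post_bond), and O(issue_warning) is already established, so O(¬post_bond).
With premise 8, O(¬post_bond → release_detainee), the K-axiom yields O(release_detainee).
From O(release_detainee) and premise 6, O(release_detainee → reject_budget), we obtain O(reject_budget).
The contrapositive of premise 1 (O(¬escrow_badge → ¬reject_budget)) is O(reject_budget → escrow_badge), and O(reject_budget) is already established, so O(escrow_badge).
Premises 2, 3, 5 do not contribute to this derivation.
So O(escrow_badge) holds, i.e. F(¬escrow_badge). The claim follows.

Yes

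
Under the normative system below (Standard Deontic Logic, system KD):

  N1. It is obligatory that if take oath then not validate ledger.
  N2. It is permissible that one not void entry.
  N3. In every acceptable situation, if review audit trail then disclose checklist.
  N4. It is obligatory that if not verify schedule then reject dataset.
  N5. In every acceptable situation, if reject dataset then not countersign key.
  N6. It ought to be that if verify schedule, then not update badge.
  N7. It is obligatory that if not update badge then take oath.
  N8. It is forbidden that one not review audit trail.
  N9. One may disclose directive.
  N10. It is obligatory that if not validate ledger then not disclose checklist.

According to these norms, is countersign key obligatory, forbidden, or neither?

Premise 8, F(¬review_audit_trail), is equivalent to O(review_audit_trail).
Premise 3 is O(review_audit_trail → disclose_checklist); since O(review_audit_trail), deontic closure gives O(disclose_checklist).
Premise 10 is O(¬validate_ledger → ¬disclose_checklist); contrapositively O(disclose_checklist → validate_ledger). Since O(disclose_checklist) holds, K gives O(validate_ledger).
Premise 1 is O(take_oath → ¬validate_ledger); contrapositively O(validate_ledger → ¬take_oath). Since O(validate_ledger) holds, K gives O(¬take_oath).
Premise 7 is O(¬update_badge → take_oath); contrapositively O(¬take_oath → update_badge). Since O(¬take_oath) holds, K gives O(update_badge).
The contrapositive of premise 6 (O(verify_schedule → ¬update_badge)) is O(update_badge → ¬verify_schedule), and O(update_badge) is already established, so O(¬verify_schedule).
Premise 4 is O(¬verify_schedule → reject_dataset); since O(¬verify_schedule), deontic closure gives O(reject_dataset).
Premise 5 is O(reject_dataset → ¬countersign_key); since O(reject_dataset), deontic closure gives O(¬countersign_key).
Premises 2, 9 do not contribute to this derivation.
Thus O(¬countersign_key), which is F(countersign_key): countersign_key is forbidden.

Forbidden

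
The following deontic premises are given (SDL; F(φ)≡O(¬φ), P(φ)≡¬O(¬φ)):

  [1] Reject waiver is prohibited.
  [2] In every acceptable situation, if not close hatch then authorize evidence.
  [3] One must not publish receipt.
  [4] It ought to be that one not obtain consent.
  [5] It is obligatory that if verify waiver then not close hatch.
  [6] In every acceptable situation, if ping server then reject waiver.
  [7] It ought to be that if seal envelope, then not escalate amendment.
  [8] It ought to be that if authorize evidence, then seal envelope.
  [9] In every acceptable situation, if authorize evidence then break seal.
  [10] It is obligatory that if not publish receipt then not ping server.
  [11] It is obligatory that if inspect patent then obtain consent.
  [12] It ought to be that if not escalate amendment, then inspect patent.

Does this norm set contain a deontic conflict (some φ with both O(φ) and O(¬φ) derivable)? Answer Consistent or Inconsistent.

Premise 6 is O(ping_server → reject_waiver), but O(ping_server) is not derivable from the premises, so it does not yield O(reject_waiver).
So O(reject_waiver) is not derivable, and the apparent clash with O(¬reject_waiver) does not arise.
A world satisfying every obligation exists (e.g. authorize_evidence=false, break_seal=false, close_hatch=true, escalate_amendment=true, inspect_patent=false, obtain_consent=false, ping_server=false, publish_receipt=false, reject_waiver=false, seal_envelope=false, verify_waiver=false); no atom is both obligatory and forbidden, so the set is consistent.

Consistent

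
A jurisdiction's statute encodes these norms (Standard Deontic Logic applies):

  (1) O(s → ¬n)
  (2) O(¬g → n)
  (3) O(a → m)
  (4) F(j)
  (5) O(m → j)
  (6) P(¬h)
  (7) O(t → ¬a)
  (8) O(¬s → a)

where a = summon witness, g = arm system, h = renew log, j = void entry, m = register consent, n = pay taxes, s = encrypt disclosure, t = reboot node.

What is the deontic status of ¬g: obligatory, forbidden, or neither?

Forbidden

Premise 4, F(j), is equivalent to O(¬j).
Premise 5, O(m → j), contraposes to O(¬j → ¬m); with O(¬j) we get O(¬m).
The contrapositive of premise 3 (O(a → m)) is O(¬m → ¬a), and O(¬m) is already established, so O(¬a).
Premise 8 is O(¬s → a); contrapositively O(¬a → s). Since O(¬a) holds, K gives O(s).
Premise 1 is O(s → ¬n); since O(s), deontic closure gives O(¬n).
Premise 2, O(¬g → n), contraposes to O(¬n → g); with O(¬n) we get O(g).
Premises 6, 7 do not contribute to this derivation.
Thus O(g), which is F(¬g): ¬g is forbidden.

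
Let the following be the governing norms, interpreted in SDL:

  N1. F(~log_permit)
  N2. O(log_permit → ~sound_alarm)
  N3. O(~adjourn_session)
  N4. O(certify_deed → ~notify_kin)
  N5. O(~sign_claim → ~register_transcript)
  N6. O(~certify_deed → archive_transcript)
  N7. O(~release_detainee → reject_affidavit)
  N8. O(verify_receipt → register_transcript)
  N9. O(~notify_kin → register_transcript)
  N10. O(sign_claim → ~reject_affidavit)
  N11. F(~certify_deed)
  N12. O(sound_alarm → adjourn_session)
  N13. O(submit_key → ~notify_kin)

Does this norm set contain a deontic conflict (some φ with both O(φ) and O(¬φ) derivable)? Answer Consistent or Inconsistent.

Consistent

Premise 12 is O(sound_alarm → adjourn_session), but O(sound_alarm) is not derivable from the premises, so it does not yield O(adjourn_session).
So O(adjourn_session) is not derivable, and the apparent clash with O(~adjourn_session) does not arise.
A world satisfying every obligation exists (e.g. adjourn_session=false, archive_transcript=false, certify_deed=true, log_permit=true, notify_kin=false, register_transcript=true, reject_affidavit=false, release_detainee=true, sign_claim=true, sound_alarm=false, submit_key=false, verify_receipt=false); no atom is both obligatory and forbidden, so the set is consistent.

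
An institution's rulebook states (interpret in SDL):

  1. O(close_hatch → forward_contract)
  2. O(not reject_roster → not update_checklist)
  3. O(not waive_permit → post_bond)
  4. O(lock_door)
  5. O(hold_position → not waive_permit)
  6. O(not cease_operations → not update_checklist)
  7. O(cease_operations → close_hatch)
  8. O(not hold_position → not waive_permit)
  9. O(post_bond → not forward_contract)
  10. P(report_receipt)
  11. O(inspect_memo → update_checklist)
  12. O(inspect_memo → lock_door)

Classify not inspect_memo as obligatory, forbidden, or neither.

Obligatory

By case analysis on hold_position: premise 5 gives O(hold_position → not waive_permit) and premise 8 gives O(not hold_position → not waive_permit), so O(not waive_permit) either way.
From O(not waive_permit) and premise 3, O(not waive_permit → post_bond), we obtain O(post_bond).
Applying K to premise 9 (O(post_bond → not forward_contract)) and O(post_bond) yields O(not forward_contract).
Premise 1 is O(close_hatch → forward_contract); contrapositively O(not forward_contract → not close_hatch). Since O(not forward_contract) holds, K gives O(not close_hatch).
Premise 7, O(cease_operations → close_hatch), contraposes to O(not close_hatch → not cease_operations); with O(not close_hatch) we get O(not cease_operations).
From O(not cease_operations) and premise 6, O(not cease_operations → not update_checklist), we obtain O(not update_checklist).
Premise 11 is O(inspect_memo → update_checklist); contrapositively O(not update_checklist → not inspect_memo). Since O(not update_checklist) holds, K gives O(not inspect_memo).
Premises 2, 4, 10, 12 do not contribute to this derivation.
Hence not inspect_memo is obligatory.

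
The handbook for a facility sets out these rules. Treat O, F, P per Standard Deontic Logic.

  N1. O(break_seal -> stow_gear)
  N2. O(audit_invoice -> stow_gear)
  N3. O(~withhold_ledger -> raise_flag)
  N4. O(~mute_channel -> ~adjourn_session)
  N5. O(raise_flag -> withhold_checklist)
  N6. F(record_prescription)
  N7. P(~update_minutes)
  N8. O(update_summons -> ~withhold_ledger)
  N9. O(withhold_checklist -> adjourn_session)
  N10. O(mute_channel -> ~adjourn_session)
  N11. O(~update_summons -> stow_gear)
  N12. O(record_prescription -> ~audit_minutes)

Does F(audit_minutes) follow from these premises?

No

Premise 12 is O(record_prescription -> ~audit_minutes), but O(record_prescription) is not derivable from the premises, so it does not yield O(~audit_minutes).
No other premise forces O(~audit_minutes). An ideal world satisfying every premise can still have audit_minutes true, so F(audit_minutes) is not derivable.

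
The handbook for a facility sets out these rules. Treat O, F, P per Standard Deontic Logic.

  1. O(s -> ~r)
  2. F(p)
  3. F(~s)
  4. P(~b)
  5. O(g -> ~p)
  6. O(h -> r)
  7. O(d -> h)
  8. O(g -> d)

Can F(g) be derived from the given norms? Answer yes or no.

Premise 3, F(~s), is equivalent to O(s).
Premise 1 is O(s -> ~r); since O(s), deontic closure gives O(~r).
The contrapositive of premise 6 (O(h -> r)) is O(~r -> ~h), and O(~r) is already established, so O(~h).
Premise 7 is O(d -> h); contrapositively O(~h -> ~d). Since O(~h) holds, K gives O(~d).
Premise 8, O(g -> d), contraposes to O(~d -> ~g); with O(~d) we get O(~g).
Premises 2, 4, 5 do not contribute to this derivation.
So O(~g) holds, i.e. F(g). The claim follows.

Yes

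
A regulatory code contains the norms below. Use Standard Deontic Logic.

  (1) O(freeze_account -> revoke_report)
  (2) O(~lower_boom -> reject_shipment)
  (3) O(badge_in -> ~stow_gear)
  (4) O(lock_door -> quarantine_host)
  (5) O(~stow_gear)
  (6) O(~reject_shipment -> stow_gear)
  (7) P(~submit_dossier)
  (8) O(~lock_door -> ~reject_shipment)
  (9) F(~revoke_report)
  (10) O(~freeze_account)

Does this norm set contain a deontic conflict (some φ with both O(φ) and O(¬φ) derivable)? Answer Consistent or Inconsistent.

Premise 1 is O(freeze_account -> revoke_report); even if O(revoke_report) held, inferring O(freeze_account) would be affirming the consequent — invalid.
So O(freeze_account) is not derivable, and the apparent clash with O(~freeze_account) does not arise.
A world satisfying every obligation exists (e.g. badge_in=false, freeze_account=false, lock_door=true, lower_boom=false, quarantine_host=true, reject_shipment=true, revoke_report=true, stow_gear=false, submit_dossier=false); no atom is both obligatory and forbidden, so the set is consistent.

Consistent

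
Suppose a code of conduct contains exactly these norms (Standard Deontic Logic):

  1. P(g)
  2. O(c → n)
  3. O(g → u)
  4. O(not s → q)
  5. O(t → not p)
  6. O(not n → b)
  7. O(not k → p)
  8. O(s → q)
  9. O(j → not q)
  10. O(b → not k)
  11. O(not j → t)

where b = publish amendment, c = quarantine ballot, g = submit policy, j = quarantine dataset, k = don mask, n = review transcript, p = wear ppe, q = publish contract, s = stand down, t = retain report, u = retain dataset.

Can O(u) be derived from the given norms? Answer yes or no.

No

Premise 3 is O(g → u), but O(g) is not derivable from the premises (the permission P(g) asserts only not O(not g), not O(g)), so it does not yield O(u).
No other premise forces O(u). An ideal world satisfying every premise can still have u false, so O(u) is not derivable.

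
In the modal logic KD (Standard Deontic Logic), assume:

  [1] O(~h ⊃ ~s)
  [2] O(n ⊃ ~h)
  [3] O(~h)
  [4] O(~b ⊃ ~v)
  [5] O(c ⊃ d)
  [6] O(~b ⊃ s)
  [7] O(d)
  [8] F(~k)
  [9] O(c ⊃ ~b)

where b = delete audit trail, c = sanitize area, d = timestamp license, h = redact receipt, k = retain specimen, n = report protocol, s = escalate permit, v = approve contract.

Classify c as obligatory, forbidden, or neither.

From premise 3 we have O(~h).
Applying K to premise 1 (O(~h ⊃ ~s)) and O(~h) yields O(~s).
Premise 6 is O(~b ⊃ s); contrapositively O(~s ⊃ b). Since O(~s) holds, K gives O(b).
Premise 9, O(c ⊃ ~b), contraposes to O(b ⊃ ~c); with O(b) we get O(~c).
Premises 2, 4, 5, 7, 8 do not contribute to this derivation.
Thus O(~c), which is F(c): c is forbidden.

Forbidden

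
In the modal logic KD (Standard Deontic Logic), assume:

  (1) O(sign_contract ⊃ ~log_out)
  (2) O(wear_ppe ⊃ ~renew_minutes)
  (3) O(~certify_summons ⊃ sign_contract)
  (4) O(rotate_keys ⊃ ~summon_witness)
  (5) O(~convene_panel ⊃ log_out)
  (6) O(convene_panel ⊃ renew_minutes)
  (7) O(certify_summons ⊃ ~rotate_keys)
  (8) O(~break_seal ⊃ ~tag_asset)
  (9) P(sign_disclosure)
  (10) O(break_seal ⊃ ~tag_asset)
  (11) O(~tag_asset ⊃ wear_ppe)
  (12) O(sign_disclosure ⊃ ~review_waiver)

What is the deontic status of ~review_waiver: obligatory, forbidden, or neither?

Premise 12 is O(sign_disclosure ⊃ ~review_waiver), but O(sign_disclosure) is not derivable from the premises (the permission P(sign_disclosure) asserts only ~O(~sign_disclosure), not O(sign_disclosure)), so it does not yield O(~review_waiver).
No premise or chain of K-axiom applications forces O(~review_waiver), and none forces O(review_waiver). So ~review_waiver is neither obligatory nor forbidden under these norms.

Neither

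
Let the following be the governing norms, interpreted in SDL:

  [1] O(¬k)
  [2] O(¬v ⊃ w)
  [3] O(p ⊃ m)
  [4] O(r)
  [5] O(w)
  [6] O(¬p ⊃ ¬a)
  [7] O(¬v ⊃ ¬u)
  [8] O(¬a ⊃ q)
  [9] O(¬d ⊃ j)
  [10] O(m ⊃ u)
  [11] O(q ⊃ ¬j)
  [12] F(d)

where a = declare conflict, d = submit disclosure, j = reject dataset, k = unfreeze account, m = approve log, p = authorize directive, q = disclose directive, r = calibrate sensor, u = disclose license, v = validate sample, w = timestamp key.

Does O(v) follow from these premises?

F(d) at premise 12 means O(¬d).
Applying K to premise 9 (O(¬d ⊃ j)) and O(¬d) yields O(j).
The contrapositive of premise 11 (O(q ⊃ ¬j)) is O(j ⊃ ¬q), and O(j) is already established, so O(¬q).
The contrapositive of premise 8 (O(¬a ⊃ q)) is O(¬q ⊃ a), and O(¬q) is already established, so O(a).
The contrapositive of premise 6 (O(¬p ⊃ ¬a)) is O(a ⊃ p), and O(a) is already established, so O(p).
With premise 3, O(p ⊃ m), the K-axiom yields O(m).
Premise 10 is O(m ⊃ u); since O(m), deontic closure gives O(u).
Premise 7, O(¬v ⊃ ¬u), contraposes to O(u ⊃ v); with O(u) we get O(v).
Premises 1, 2, 4, 5 do not contribute to this derivation.
So O(v) follows.

Yes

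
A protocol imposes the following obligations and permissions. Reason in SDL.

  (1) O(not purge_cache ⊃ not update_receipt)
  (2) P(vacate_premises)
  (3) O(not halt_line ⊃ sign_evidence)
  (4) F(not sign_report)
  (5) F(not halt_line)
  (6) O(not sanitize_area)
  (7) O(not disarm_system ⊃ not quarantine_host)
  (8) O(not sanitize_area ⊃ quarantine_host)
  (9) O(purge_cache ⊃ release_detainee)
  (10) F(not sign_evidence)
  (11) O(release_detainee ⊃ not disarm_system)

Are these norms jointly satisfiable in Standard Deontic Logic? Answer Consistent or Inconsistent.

Premise 3 is O(not halt_line ⊃ sign_evidence); even if O(sign_evidence) held, inferring O(not halt_line) would be affirming the consequent — invalid.
So O(not halt_line) is not derivable, and the apparent clash with O(halt_line) does not arise.
A world satisfying every obligation exists (e.g. disarm_system=true, halt_line=true, purge_cache=false, quarantine_host=true, release_detainee=false, sanitize_area=false, sign_evidence=true, sign_report=true, update_receipt=false, vacate_premises=false); no atom is both obligatory and forbidden, so the set is consistent.

Consistent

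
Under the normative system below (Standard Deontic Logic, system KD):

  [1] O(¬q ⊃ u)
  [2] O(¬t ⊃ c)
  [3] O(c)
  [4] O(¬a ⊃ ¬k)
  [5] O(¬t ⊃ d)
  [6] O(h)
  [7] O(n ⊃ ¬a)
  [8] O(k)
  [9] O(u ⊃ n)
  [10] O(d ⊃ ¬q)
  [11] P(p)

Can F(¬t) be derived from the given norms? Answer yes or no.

Yes

Premise 8 states O(k) outright.
Premise 4, O(¬a ⊃ ¬k), contraposes to O(k ⊃ a); with O(k) we get O(a).
Premise 7, O(n ⊃ ¬a), contraposes to O(a ⊃ ¬n); with O(a) we get O(¬n).
Premise 9, O(u ⊃ n), contraposes to O(¬n ⊃ ¬u); with O(¬n) we get O(¬u).
Premise 1, O(¬q ⊃ u), contraposes to O(¬u ⊃ q); with O(¬u) we get O(q).
Premise 10 is O(d ⊃ ¬q); contrapositively O(q ⊃ ¬d). Since O(q) holds, K gives O(¬d).
Premise 5 is O(¬t ⊃ d); contrapositively O(¬d ⊃ t). Since O(¬d) holds, K gives O(t).
Premises 2, 3, 6, 11 do not contribute to this derivation.
So O(t) holds, i.e. F(¬t). The claim follows.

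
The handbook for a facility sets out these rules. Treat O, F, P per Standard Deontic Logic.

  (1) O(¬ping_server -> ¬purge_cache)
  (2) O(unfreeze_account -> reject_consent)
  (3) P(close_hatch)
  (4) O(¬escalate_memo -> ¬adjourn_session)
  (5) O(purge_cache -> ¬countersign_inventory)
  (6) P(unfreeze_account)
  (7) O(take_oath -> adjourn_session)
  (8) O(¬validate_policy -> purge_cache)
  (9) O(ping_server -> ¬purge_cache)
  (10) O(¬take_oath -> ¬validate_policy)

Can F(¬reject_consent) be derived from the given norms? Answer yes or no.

No

Premise 2 is O(unfreeze_account -> reject_consent), but O(unfreeze_account) is not derivable from the premises (the permission P(unfreeze_account) asserts only ¬O(¬unfreeze_account), not O(unfreeze_account)), so it does not yield O(reject_consent).
No other premise forces O(reject_consent). An ideal world satisfying every premise can still have ¬reject_consent true, so F(¬reject_consent) is not derivable.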